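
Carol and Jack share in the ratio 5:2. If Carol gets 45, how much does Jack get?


Find the multiplier:
45 / 5 = 9
Apply to Jack's share:
2 x 9 = 18

18


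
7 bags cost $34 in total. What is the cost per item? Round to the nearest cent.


Total cost: $34
Number of items: 7
Unit price: $34 / 7 = $4.8571... ≈ $4.86

$4.86


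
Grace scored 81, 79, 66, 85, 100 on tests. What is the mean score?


Add the scores:
81 + 79 + 66 + 85 + 100 = 411
Divide by the number of tests:
411 / 5 = 82.2

82.2


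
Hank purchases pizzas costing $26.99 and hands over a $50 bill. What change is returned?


Start with the amount paid:
$50
Subtract the price:
$50 - $26.99 = $23.01

$23.01


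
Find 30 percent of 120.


Convert percentage to decimal:
30% = 0.3
Multiply:
120 x 0.3 = 36

36


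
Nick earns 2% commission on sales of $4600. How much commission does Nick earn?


Convert rate to decimal:
2% = 0.02
Multiply by sales:
$4600 x 0.02 = $92

$92


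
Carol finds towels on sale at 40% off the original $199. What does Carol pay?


Calculate the discount amount:
40% of $199 = $79.60
Subtract from original:
$199 - $79.60 = $119.40

$119.40


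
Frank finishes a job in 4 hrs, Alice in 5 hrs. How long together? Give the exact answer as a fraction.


Frank's rate: 1/4 of the job per hour
Alice's rate: 1/5 of the job per hour
Combined rate: 1/4 + 1/5 = 9/20 per hour
Time = 1 / (9/20) = 20/9 hours (≈ 2.22 hours)

20/9 hours


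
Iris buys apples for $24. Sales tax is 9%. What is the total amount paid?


Calculate the tax:
9% of $24 = $2.16
Add tax to price:
$24 + $2.16 = $26.16

$26.16


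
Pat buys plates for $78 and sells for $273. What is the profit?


Selling price = $273
Cost price = $78
Profit = selling price - cost price:
Profit = $273 - $78 = $195

$195


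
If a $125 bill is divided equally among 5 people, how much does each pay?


Total bill: $125
Number of people: 5
Each pays: $125 / 5 = $25

$25


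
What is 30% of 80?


Convert percentage to decimal:
30% = 0.3
Multiply:
80 x 0.3 = 24

24


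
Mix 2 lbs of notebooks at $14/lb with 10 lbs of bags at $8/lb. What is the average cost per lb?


Cost of notebooks:
2 x $14 = $28
Cost of bags:
10 x $8 = $80
Total cost: $28 + $80 = $108
Total weight: 12 lbs
Average: $108 / 12 = $9/lb

$9/lb


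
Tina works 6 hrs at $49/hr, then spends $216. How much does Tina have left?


Calculate earnings:
6 x $49 = $294
Subtract spending:
$294 - $216 = $78

$78


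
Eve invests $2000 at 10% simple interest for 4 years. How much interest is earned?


Use the formula I = P x R x T / 100
P x R x T = 2000 x 10 x 4 = 80000
I = 80000 / 100 = $800

$800


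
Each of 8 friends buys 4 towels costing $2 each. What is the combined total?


Cost per person:
4 x $2 = $8
Group total:
8 x $8 = $64

$64


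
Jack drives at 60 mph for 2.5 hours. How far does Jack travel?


Use the formula: distance = speed x time
Speed = 60 mph, Time = 2.5 hours
60 x 2.5 = 150 miles

150 miles


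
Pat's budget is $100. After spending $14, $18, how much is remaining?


Add up expenses:
$14 + $18 = $32
Subtract from budget:
$100 - $32 = $68

$68


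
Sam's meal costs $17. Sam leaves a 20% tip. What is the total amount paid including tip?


Calculate the tip:
20% of $17 = $3.40
Add tip to meal cost:
$17 + $3.40 = $20.40

$20.40


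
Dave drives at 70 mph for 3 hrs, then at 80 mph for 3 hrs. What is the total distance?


Leg 1 distance:
70 x 3 = 210 miles
Leg 2 distance:
80 x 3 = 240 miles
Total distance:
210 + 240 = 450 miles

450 miles


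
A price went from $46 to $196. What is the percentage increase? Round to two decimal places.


Find the absolute change:
|196 - 46| = 150
Divide by original and multiply by 100:
150 / 46 x 100 = 326.0869...% ≈ 326.09%

326.09%


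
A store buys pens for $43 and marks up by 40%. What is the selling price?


Calculate the markup amount:
40% of $43 = $17.20
Add to cost:
$43 + $17.20 = $60.20

$60.20


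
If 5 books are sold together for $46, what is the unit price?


Total cost: $46
Number of items: 5
Unit price: $46 / 5 = $9.20

$9.20


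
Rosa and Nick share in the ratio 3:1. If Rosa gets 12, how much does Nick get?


Find the multiplier:
12 / 3 = 4
Apply to Nick's share:
1 x 4 = 4

4


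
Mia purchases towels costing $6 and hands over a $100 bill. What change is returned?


Start with the amount paid:
$100
Subtract the price:
$100 - $6 = $94

$94


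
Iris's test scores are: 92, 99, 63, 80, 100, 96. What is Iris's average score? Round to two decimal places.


Add the scores:
92 + 99 + 63 + 80 + 100 + 96 = 530
Divide by the number of tests:
530 / 6 = 88.3333... ≈ 88.33

88.33


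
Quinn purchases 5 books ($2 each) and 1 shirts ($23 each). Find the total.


Cost of books:
5 x $2 = $10
Cost of shirts:
1 x $23 = $23
Add both:
$10 + $23 = $33

$33


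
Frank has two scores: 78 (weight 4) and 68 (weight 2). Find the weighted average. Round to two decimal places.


Weighted sum:
4 x 78 + 2 x 68 = 448
Total weight:
4 + 2 = 6
Weighted average:
448 / 6 = 74.6666... ≈ 74.67

74.67


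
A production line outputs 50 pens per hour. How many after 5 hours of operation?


Production rate: 50 pens per hour
Time: 5 hours
Total: 50 x 5 = 250 pens

250 pens


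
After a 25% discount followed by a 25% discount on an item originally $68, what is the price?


First discount:
25% of $68 = $17
Price after first discount:
$68 - $17 = $51
Second discount:
25% of $51 = $12.75
Final price:
$51 - $12.75 = $38.25

$38.25


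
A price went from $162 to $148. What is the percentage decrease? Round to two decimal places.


Find the absolute change:
|148 - 162| = 14
Divide by original and multiply by 100:
14 / 162 x 100 = 8.6419...% ≈ 8.64%

8.64%


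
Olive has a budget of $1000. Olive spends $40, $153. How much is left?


Add up expenses:
$40 + $153 = $193
Subtract from budget:
$1000 - $193 = $807

$807


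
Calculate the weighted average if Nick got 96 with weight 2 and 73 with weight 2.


Weighted sum:
2 x 96 + 2 x 73 = 338
Total weight:
2 + 2 = 4
Weighted average:
338 / 4 = 84.5

84.5


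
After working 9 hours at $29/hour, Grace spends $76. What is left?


Calculate earnings:
9 x $29 = $261
Subtract spending:
$261 - $76 = $185

$185


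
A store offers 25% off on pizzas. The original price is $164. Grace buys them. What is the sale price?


Calculate the discount amount:
25% of $164 = $41
Subtract from original:
$164 - $41 = $123

$123


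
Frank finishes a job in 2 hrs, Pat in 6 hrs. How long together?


Frank's rate: 1/2 of the job per hour
Pat's rate: 1/6 of the job per hour
Combined rate: 1/2 + 1/6 = 2/3 per hour
Time = 1 / (2/3) = 3/2 = 1.5 hours

1.5 hours


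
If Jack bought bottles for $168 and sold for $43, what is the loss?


Selling price = $43
Cost price = $168
Loss = cost price - selling price:
Loss = $168 - $43 = $125

$125


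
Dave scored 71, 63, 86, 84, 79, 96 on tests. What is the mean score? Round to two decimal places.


Add the scores:
71 + 63 + 86 + 84 + 79 + 96 = 479
Divide by the number of tests:
479 / 6 = 79.8333... ≈ 79.83

79.83


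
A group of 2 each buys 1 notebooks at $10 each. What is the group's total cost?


Cost per person:
1 x $10 = $10
Group total:
2 x $10 = $20

$20


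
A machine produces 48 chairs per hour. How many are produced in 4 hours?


Production rate: 48 chairs per hour
Time: 4 hours
Total: 48 x 4 = 192 chairs

192 chairs


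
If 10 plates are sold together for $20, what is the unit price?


Total cost: $20
Number of items: 10
Unit price: $20 / 10 = $2

$2


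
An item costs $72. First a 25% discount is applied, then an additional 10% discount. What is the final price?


First discount:
25% of $72 = $18
Price after first discount:
$72 - $18 = $54
Second discount:
10% of $54 = $5.40
Final price:
$54 - $5.40 = $48.60

$48.60


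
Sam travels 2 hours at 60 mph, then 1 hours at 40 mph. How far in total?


Leg 1 distance:
60 x 2 = 120 miles
Leg 2 distance:
40 x 1 = 40 miles
Total distance:
120 + 40 = 160 miles

160 miles


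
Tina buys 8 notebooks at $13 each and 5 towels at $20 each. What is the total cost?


Cost of notebooks:
8 x $13 = $104
Cost of towels:
5 x $20 = $100
Add both:
$104 + $100 = $204

$204


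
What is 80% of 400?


Convert percentage to decimal:
80% = 0.8
Multiply:
400 x 0.8 = 320

320


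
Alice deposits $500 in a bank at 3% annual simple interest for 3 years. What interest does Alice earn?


Use the formula I = P x R x T / 100
P x R x T = 500 x 3 x 3 = 4500
I = 4500 / 100 = $45

$45


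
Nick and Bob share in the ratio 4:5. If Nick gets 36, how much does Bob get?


Find the multiplier:
36 / 4 = 9
Apply to Bob's share:
5 x 9 = 45

45


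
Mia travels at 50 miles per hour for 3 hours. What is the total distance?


Use the formula: distance = speed x time
Speed = 50 mph, Time = 3 hours
50 x 3 = 150 miles

150 miles


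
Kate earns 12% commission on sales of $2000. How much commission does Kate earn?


Convert rate to decimal:
12% = 0.12
Multiply by sales:
$2000 x 0.12 = $240

$240


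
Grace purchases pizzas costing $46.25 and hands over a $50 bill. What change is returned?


Start with the amount paid:
$50
Subtract the price:
$50 - $46.25 = $3.75

$3.75


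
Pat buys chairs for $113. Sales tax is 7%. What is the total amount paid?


Calculate the tax:
7% of $113 = $7.91
Add tax to price:
$113 + $7.91 = $120.91

$120.91


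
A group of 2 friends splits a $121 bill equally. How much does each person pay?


Total bill: $121
Number of people: 2
Each pays: $121 / 2 = $60.50

$60.50


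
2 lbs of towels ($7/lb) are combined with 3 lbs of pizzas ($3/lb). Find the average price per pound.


Cost of towels:
2 x $7 = $14
Cost of pizzas:
3 x $3 = $9
Total cost: $14 + $9 = $23
Total weight: 5 lbs
Average: $23 / 5 = $4.60/lb

$4.60/lb


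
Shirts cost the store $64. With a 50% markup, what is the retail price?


Calculate the markup amount:
50% of $64 = $32
Add to cost:
$64 + $32 = $96

$96


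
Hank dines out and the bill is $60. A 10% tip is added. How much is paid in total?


Calculate the tip:
10% of $60 = $6
Add tip to meal cost:
$60 + $6 = $66

$66


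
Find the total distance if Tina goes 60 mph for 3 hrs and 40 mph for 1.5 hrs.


Leg 1 distance:
60 x 3 = 180 miles
Leg 2 distance:
40 x 1.5 = 60 miles
Total distance:
180 + 60 = 240 miles

240 miles


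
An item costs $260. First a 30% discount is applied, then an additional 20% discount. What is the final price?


First discount:
30% of $260 = $78
Price after first discount:
$260 - $78 = $182
Second discount:
20% of $182 = $36.40
Final price:
$182 - $36.40 = $145.60

$145.60


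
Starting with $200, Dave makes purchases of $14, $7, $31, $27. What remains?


Add up expenses:
$14 + $7 + $31 + $27 = $79
Subtract from budget:
$200 - $79 = $121

$121


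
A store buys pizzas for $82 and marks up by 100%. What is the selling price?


Calculate the markup amount:
100% of $82 = $82
Add to cost:
$82 + $82 = $164

$164


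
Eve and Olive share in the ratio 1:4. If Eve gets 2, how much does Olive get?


Find the multiplier:
2 / 1 = 2
Apply to Olive's share:
4 x 2 = 8

8


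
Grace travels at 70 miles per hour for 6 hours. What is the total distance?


Use the formula: distance = speed x time
Speed = 70 mph, Time = 6 hours
70 x 6 = 420 miles

420 miles


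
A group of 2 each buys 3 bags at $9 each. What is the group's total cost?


Cost per person:
3 x $9 = $27
Group total:
2 x $27 = $54

$54


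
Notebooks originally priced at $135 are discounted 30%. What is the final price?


Calculate the discount amount:
30% of $135 = $40.50
Subtract from original:
$135 - $40.50 = $94.50

$94.50


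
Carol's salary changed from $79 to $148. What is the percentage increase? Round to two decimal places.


Find the absolute change:
|148 - 79| = 69
Divide by original and multiply by 100:
69 / 79 x 100 = 87.3417...% ≈ 87.34%

87.34%


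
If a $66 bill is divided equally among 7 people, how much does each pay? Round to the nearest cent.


Total bill: $66
Number of people: 7
Each pays: $66 / 7 = $9.4285... ≈ $9.43

$9.43


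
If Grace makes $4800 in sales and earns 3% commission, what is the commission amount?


Convert rate to decimal:
3% = 0.03
Multiply by sales:
$4800 x 0.03 = $144

$144


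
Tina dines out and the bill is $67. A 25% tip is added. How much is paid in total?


Calculate the tip:
25% of $67 = $16.75
Add tip to meal cost:
$67 + $16.75 = $83.75

$83.75


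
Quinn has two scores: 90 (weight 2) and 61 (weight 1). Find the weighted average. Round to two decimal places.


Weighted sum:
2 x 90 + 1 x 61 = 241
Total weight:
2 + 1 = 3
Weighted average:
241 / 3 = 80.3333... ≈ 80.33

80.33


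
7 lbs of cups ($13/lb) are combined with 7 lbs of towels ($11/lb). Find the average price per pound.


Cost of cups:
7 x $13 = $91
Cost of towels:
7 x $11 = $77
Total cost: $91 + $77 = $168
Total weight: 14 lbs
Average: $168 / 14 = $12/lb

$12/lb


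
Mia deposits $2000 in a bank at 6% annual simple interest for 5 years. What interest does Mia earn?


Use the formula I = P x R x T / 100
P x R x T = 2000 x 6 x 5 = 60000
I = 60000 / 100 = $600

$600


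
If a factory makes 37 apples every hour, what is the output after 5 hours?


Production rate: 37 apples per hour
Time: 5 hours
Total: 37 x 5 = 185 apples

185 apples


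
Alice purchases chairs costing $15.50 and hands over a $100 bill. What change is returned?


Start with the amount paid:
$100
Subtract the price:
$100 - $15.50 = $84.50

$84.50


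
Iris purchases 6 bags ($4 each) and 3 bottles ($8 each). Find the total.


Cost of bags:
6 x $4 = $24
Cost of bottles:
3 x $8 = $24
Add both:
$24 + $24 = $48

$48


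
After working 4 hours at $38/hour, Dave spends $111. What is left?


Calculate earnings:
4 x $38 = $152
Subtract spending:
$152 - $111 = $41

$41


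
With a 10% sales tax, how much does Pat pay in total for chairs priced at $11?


Calculate the tax:
10% of $11 = $1.10
Add tax to price:
$11 + $1.10 = $12.10

$12.10


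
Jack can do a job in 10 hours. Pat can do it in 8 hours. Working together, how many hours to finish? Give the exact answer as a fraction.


Jack's rate: 1/10 of the job per hour
Pat's rate: 1/8 of the job per hour
Combined rate: 1/10 + 1/8 = 9/40 per hour
Time = 1 / (9/40) = 40/9 hours (≈ 4.44 hours)

40/9 hours


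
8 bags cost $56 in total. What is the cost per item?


Total cost: $56
Number of items: 8
Unit price: $56 / 8 = $7

$7


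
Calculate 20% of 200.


Convert percentage to decimal:
20% = 0.2
Multiply:
200 x 0.2 = 40

40


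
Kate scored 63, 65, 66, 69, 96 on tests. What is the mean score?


Add the scores:
63 + 65 + 66 + 69 + 96 = 359
Divide by the number of tests:
359 / 5 = 71.8

71.8


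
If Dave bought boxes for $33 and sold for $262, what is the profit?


Selling price = $262
Cost price = $33
Profit = selling price - cost price:
Profit = $262 - $33 = $229

$229


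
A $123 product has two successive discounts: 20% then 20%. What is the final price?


First discount:
20% of $123 = $24.60
Price after first discount:
$123 - $24.60 = $98.40
Second discount:
20% of $98.40 = $19.68
Final price:
$98.40 - $19.68 = $78.72

$78.72


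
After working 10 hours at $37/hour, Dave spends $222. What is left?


Calculate earnings:
10 x $37 = $370
Subtract spending:
$370 - $222 = $148

$148


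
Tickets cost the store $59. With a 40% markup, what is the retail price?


Calculate the markup amount:
40% of $59 = $23.60
Add to cost:
$59 + $23.60 = $82.60

$82.60


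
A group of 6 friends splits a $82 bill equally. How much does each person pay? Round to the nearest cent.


Total bill: $82
Number of people: 6
Each pays: $82 / 6 = $13.6666... ≈ $13.67

$13.67


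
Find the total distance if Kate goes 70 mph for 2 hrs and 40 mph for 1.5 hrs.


Leg 1 distance:
70 x 2 = 140 miles
Leg 2 distance:
40 x 1.5 = 60 miles
Total distance:
140 + 60 = 200 miles

200 miles


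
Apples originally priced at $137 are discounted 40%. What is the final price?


Calculate the discount amount:
40% of $137 = $54.80
Subtract from original:
$137 - $54.80 = $82.20

$82.20


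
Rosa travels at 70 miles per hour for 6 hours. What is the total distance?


Use the formula: distance = speed x time
Speed = 70 mph, Time = 6 hours
70 x 6 = 420 miles

420 miles


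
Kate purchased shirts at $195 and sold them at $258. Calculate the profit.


Selling price = $258
Cost price = $195
Profit = selling price - cost price:
Profit = $258 - $195 = $63

$63


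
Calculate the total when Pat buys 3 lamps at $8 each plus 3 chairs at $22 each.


Cost of lamps:
3 x $8 = $24
Cost of chairs:
3 x $22 = $66
Add both:
$24 + $66 = $90

$90


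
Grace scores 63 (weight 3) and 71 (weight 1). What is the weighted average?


Weighted sum:
3 x 63 + 1 x 71 = 260
Total weight:
3 + 1 = 4
Weighted average:
260 / 4 = 65

65


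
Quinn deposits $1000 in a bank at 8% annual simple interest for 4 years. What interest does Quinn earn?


Use the formula I = P x R x T / 100
P x R x T = 1000 x 8 x 4 = 32000
I = 32000 / 100 = $320

$320


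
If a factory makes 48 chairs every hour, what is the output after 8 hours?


Production rate: 48 chairs per hour
Time: 8 hours
Total: 48 x 8 = 384 chairs

384 chairs


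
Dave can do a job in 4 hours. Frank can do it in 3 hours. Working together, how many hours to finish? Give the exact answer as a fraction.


Dave's rate: 1/4 of the job per hour
Frank's rate: 1/3 of the job per hour
Combined rate: 1/4 + 1/3 = 7/12 per hour
Time = 1 / (7/12) = 12/7 hours (≈ 1.71 hours)

12/7 hours


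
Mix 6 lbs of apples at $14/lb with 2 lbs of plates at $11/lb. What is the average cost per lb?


Cost of apples:
6 x $14 = $84
Cost of plates:
2 x $11 = $22
Total cost: $84 + $22 = $106
Total weight: 8 lbs
Average: $106 / 8 = $13.25/lb

$13.25/lb


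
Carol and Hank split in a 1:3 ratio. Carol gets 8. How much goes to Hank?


Find the multiplier:
8 / 1 = 8
Apply to Hank's share:
3 x 8 = 24

24


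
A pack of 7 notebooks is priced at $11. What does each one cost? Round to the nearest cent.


Total cost: $11
Number of items: 7
Unit price: $11 / 7 = $1.5714... ≈ $1.57

$1.57


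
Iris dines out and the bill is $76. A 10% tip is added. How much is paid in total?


Calculate the tip:
10% of $76 = $7.60
Add tip to meal cost:
$76 + $7.60 = $83.60

$83.60


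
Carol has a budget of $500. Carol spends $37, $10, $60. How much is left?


Add up expenses:
$37 + $10 + $60 = $107
Subtract from budget:
$500 - $107 = $393

$393


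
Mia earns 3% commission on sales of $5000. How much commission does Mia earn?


Convert rate to decimal:
3% = 0.03
Multiply by sales:
$5000 x 0.03 = $150

$150


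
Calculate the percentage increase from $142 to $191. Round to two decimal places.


Find the absolute change:
|191 - 142| = 49
Divide by original and multiply by 100:
49 / 142 x 100 = 34.5070...% ≈ 34.51%

34.51%


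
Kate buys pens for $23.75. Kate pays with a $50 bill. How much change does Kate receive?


Start with the amount paid:
$50
Subtract the price:
$50 - $23.75 = $26.25

$26.25


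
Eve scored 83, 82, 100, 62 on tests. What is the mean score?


Add the scores:
83 + 82 + 100 + 62 = 327
Divide by the number of tests:
327 / 4 = 81.75

81.75


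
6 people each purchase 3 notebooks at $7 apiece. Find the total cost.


Cost per person:
3 x $7 = $21
Group total:
6 x $21 = $126

$126


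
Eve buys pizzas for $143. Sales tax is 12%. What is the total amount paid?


Calculate the tax:
12% of $143 = $17.16
Add tax to price:
$143 + $17.16 = $160.16

$160.16


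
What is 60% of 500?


Convert percentage to decimal:
60% = 0.6
Multiply:
500 x 0.6 = 300

300


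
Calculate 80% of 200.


Convert percentage to decimal:
80% = 0.8
Multiply:
200 x 0.8 = 160

160


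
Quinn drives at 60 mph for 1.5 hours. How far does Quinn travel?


Use the formula: distance = speed x time
Speed = 60 mph, Time = 1.5 hours
60 x 1.5 = 90 miles

90 miles


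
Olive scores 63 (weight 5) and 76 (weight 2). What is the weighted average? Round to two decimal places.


Weighted sum:
5 x 63 + 2 x 76 = 467
Total weight:
5 + 2 = 7
Weighted average:
467 / 7 = 66.7142... ≈ 66.71

66.71


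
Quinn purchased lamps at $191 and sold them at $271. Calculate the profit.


Selling price = $271
Cost price = $191
Profit = selling price - cost price:
Profit = $271 - $191 = $80

$80


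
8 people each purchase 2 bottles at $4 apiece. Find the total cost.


Cost per person:
2 x $4 = $8
Group total:
8 x $8 = $64

$64


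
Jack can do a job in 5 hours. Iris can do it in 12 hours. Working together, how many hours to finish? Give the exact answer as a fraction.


Jack's rate: 1/5 of the job per hour
Iris's rate: 1/12 of the job per hour
Combined rate: 1/5 + 1/12 = 17/60 per hour
Time = 1 / (17/60) = 60/17 hours (≈ 3.53 hours)

60/17 hours


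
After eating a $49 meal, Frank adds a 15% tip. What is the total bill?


Calculate the tip:
15% of $49 = $7.35
Add tip to meal cost:
$49 + $7.35 = $56.35

$56.35


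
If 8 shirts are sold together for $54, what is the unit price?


Total cost: $54
Number of items: 8
Unit price: $54 / 8 = $6.75

$6.75


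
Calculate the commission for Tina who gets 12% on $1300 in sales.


Convert rate to decimal:
12% = 0.12
Multiply by sales:
$1300 x 0.12 = $156

$156


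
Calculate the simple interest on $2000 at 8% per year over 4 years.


Use the formula I = P x R x T / 100
P x R x T = 2000 x 8 x 4 = 64000
I = 64000 / 100 = $640

$640


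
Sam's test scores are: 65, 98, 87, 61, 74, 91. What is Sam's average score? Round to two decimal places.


Add the scores:
65 + 98 + 87 + 61 + 74 + 91 = 476
Divide by the number of tests:
476 / 6 = 79.3333... ≈ 79.33

79.33


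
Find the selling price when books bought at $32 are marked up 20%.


Calculate the markup amount:
20% of $32 = $6.40
Add to cost:
$32 + $6.40 = $38.40

$38.40


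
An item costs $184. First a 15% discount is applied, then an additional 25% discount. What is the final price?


First discount:
15% of $184 = $27.60
Price after first discount:
$184 - $27.60 = $156.40
Second discount:
25% of $156.40 = $39.10
Final price:
$156.40 - $39.10 = $117.30

$117.30


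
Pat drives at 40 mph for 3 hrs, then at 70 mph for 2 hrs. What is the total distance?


Leg 1 distance:
40 x 3 = 120 miles
Leg 2 distance:
70 x 2 = 140 miles
Total distance:
120 + 140 = 260 miles

260 miles


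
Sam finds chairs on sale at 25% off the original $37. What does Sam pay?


Calculate the discount amount:
25% of $37 = $9.25
Subtract from original:
$37 - $9.25 = $27.75

$27.75


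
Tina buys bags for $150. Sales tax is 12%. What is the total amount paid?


Calculate the tax:
12% of $150 = $18
Add tax to price:
$150 + $18 = $168

$168


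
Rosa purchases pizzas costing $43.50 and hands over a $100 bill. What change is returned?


Start with the amount paid:
$100
Subtract the price:
$100 - $43.50 = $56.50

$56.50


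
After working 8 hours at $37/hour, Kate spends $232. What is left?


Calculate earnings:
8 x $37 = $296
Subtract spending:
$296 - $232 = $64

$64


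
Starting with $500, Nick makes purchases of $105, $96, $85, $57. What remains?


Add up expenses:
$105 + $96 + $85 + $57 = $343
Subtract from budget:
$500 - $343 = $157

$157


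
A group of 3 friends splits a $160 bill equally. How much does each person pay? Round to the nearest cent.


Total bill: $160
Number of people: 3
Each pays: $160 / 3 = $53.3333... ≈ $53.33

$53.33


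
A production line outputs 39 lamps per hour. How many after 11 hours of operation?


Production rate: 39 lamps per hour
Time: 11 hours
Total: 39 x 11 = 429 lamps

429 lamps


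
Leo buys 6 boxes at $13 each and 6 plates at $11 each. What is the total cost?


Cost of boxes:
6 x $13 = $78
Cost of plates:
6 x $11 = $66
Add both:
$78 + $66 = $144

$144


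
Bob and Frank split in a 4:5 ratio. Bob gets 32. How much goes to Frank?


Find the multiplier:
32 / 4 = 8
Apply to Frank's share:
5 x 8 = 40

40


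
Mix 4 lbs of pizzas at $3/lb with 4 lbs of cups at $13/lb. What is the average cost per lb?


Cost of pizzas:
4 x $3 = $12
Cost of cups:
4 x $13 = $52
Total cost: $12 + $52 = $64
Total weight: 8 lbs
Average: $64 / 8 = $8/lb

$8/lb


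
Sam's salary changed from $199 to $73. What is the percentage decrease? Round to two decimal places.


Find the absolute change:
|73 - 199| = 126
Divide by original and multiply by 100:
126 / 199 x 100 = 63.3165...% ≈ 63.32%

63.32%


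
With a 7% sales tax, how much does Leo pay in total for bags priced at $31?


Calculate the tax:
7% of $31 = $2.17
Add tax to price:
$31 + $2.17 = $33.17

$33.17


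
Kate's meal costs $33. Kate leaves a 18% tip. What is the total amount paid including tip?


Calculate the tip:
18% of $33 = $5.94
Add tip to meal cost:
$33 + $5.94 = $38.94

$38.94


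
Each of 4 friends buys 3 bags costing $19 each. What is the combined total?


Cost per person:
3 x $19 = $57
Group total:
4 x $57 = $228

$228


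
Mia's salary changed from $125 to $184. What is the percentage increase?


Find the absolute change:
|184 - 125| = 59
Divide by original and multiply by 100:
59 / 125 x 100 = 47.2%

47.2%


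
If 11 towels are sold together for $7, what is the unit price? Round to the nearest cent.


Total cost: $7
Number of items: 11
Unit price: $7 / 11 = $0.6363... ≈ $0.64

$0.64


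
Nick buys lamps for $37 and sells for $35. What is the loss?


Selling price = $35
Cost price = $37
Loss = cost price - selling price:
Loss = $37 - $35 = $2

$2


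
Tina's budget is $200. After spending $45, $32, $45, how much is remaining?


Add up expenses:
$45 + $32 + $45 = $122
Subtract from budget:
$200 - $122 = $78

$78


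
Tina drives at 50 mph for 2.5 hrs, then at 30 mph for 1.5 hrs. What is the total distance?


Leg 1 distance:
50 x 2.5 = 125 miles
Leg 2 distance:
30 x 1.5 = 45 miles
Total distance:
125 + 45 = 170 miles

170 miles


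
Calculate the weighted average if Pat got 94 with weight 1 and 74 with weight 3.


Weighted sum:
1 x 94 + 3 x 74 = 316
Total weight:
1 + 3 = 4
Weighted average:
316 / 4 = 79

79


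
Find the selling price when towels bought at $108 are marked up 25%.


Calculate the markup amount:
25% of $108 = $27
Add to cost:
$108 + $27 = $135

$135


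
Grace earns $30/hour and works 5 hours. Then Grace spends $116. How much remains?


Calculate earnings:
5 x $30 = $150
Subtract spending:
$150 - $116 = $34

$34


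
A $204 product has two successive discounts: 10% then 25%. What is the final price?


First discount:
10% of $204 = $20.40
Price after first discount:
$204 - $20.40 = $183.60
Second discount:
25% of $183.60 = $45.90
Final price:
$183.60 - $45.90 = $137.70

$137.70


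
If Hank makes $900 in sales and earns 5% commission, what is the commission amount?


Convert rate to decimal:
5% = 0.05
Multiply by sales:
$900 x 0.05 = $45

$45


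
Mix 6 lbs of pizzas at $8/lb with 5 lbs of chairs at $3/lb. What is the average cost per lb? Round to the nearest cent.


Cost of pizzas:
6 x $8 = $48
Cost of chairs:
5 x $3 = $15
Total cost: $48 + $15 = $63
Total weight: 11 lbs
Average: $63 / 11 = $5.7272... ≈ $5.73/lb

$5.73/lb


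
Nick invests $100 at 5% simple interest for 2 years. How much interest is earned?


Use the formula I = P x R x T / 100
P x R x T = 100 x 5 x 2 = 1000
I = 1000 / 100 = $10

$10


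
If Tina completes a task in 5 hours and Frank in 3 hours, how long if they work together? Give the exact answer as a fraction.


Tina's rate: 1/5 of the job per hour
Frank's rate: 1/3 of the job per hour
Combined rate: 1/5 + 1/3 = 8/15 per hour
Time = 1 / (8/15) = 15/8 hours (≈ 1.88 hours)

15/8 hours


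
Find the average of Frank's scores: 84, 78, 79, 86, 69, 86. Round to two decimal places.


Add the scores:
84 + 78 + 79 + 86 + 69 + 86 = 482
Divide by the number of tests:
482 / 6 = 80.3333... ≈ 80.33

80.33


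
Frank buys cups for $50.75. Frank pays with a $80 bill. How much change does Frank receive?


Start with the amount paid:
$80
Subtract the price:
$80 - $50.75 = $29.25

$29.25


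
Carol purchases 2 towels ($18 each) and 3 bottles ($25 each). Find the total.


Cost of towels:
2 x $18 = $36
Cost of bottles:
3 x $25 = $75
Add both:
$36 + $75 = $111

$111


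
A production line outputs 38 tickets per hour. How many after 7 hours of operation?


Production rate: 38 tickets per hour
Time: 7 hours
Total: 38 x 7 = 266 tickets

266 tickets


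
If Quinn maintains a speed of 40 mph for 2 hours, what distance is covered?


Use the formula: distance = speed x time
Speed = 40 mph, Time = 2 hours
40 x 2 = 80 miles

80 miles


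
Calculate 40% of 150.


Convert percentage to decimal:
40% = 0.4
Multiply:
150 x 0.4 = 60

60


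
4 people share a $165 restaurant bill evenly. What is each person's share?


Total bill: $165
Number of people: 4
Each pays: $165 / 4 = $41.25

$41.25


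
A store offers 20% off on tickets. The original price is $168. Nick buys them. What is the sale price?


Calculate the discount amount:
20% of $168 = $33.60
Subtract from original:
$168 - $33.60 = $134.40

$134.40


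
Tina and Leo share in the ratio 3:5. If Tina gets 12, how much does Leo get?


Find the multiplier:
12 / 3 = 4
Apply to Leo's share:
5 x 4 = 20

20


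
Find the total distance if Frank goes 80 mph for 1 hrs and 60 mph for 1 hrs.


Leg 1 distance:
80 x 1 = 80 miles
Leg 2 distance:
60 x 1 = 60 miles
Total distance:
80 + 60 = 140 miles

140 miles


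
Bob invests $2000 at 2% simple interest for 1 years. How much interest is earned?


Use the formula I = P x R x T / 100
P x R x T = 2000 x 2 x 1 = 4000
I = 4000 / 100 = $40

$40


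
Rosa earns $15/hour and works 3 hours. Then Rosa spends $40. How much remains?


Calculate earnings:
3 x $15 = $45
Subtract spending:
$45 - $40 = $5

$5


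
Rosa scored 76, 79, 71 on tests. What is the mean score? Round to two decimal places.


Add the scores:
76 + 79 + 71 = 226
Divide by the number of tests:
226 / 3 = 75.3333... ≈ 75.33

75.33


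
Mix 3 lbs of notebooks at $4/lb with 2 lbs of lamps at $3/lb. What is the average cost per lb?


Cost of notebooks:
3 x $4 = $12
Cost of lamps:
2 x $3 = $6
Total cost: $12 + $6 = $18
Total weight: 5 lbs
Average: $18 / 5 = $3.60/lb

$3.60/lb


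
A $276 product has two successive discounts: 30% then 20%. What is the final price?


First discount:
30% of $276 = $82.80
Price after first discount:
$276 - $82.80 = $193.20
Second discount:
20% of $193.20 = $38.64
Final price:
$193.20 - $38.64 = $154.56

$154.56


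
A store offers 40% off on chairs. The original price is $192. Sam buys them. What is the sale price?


Calculate the discount amount:
40% of $192 = $76.80
Subtract from original:
$192 - $76.80 = $115.20

$115.20


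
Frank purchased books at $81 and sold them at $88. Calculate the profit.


Selling price = $88
Cost price = $81
Profit = selling price - cost price:
Profit = $88 - $81 = $7

$7


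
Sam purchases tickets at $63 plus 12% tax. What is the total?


Calculate the tax:
12% of $63 = $7.56
Add tax to price:
$63 + $7.56 = $70.56

$70.56


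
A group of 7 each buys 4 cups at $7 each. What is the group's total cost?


Cost per person:
4 x $7 = $28
Group total:
7 x $28 = $196

$196


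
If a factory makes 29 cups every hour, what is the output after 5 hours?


Production rate: 29 cups per hour
Time: 5 hours
Total: 29 x 5 = 145 cups

145 cups


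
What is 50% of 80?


Convert percentage to decimal:
50% = 0.5
Multiply:
80 x 0.5 = 40

40


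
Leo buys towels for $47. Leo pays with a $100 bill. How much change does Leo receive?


Start with the amount paid:
$100
Subtract the price:
$100 - $47 = $53

$53


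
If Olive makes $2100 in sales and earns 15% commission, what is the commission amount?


Convert rate to decimal:
15% = 0.15
Multiply by sales:
$2100 x 0.15 = $315

$315


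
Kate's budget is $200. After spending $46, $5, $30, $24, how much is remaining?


Add up expenses:
$46 + $5 + $30 + $24 = $105
Subtract from budget:
$200 - $105 = $95

$95


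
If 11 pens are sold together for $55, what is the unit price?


Total cost: $55
Number of items: 11
Unit price: $55 / 11 = $5

$5


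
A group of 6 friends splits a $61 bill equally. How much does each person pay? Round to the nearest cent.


Total bill: $61
Number of people: 6
Each pays: $61 / 6 = $10.1666... ≈ $10.17

$10.17


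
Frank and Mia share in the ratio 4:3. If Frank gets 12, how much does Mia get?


Find the multiplier:
12 / 4 = 3
Apply to Mia's share:
3 x 3 = 9

9


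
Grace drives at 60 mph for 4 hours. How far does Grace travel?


Use the formula: distance = speed x time
Speed = 60 mph, Time = 4 hours
60 x 4 = 240 miles

240 miles


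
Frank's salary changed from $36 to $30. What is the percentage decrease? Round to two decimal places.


Find the absolute change:
|30 - 36| = 6
Divide by original and multiply by 100:
6 / 36 x 100 = 16.6666...% ≈ 16.67%

16.67%


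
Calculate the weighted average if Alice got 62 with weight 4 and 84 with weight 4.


Weighted sum:
4 x 62 + 4 x 84 = 584
Total weight:
4 + 4 = 8
Weighted average:
584 / 8 = 73

73


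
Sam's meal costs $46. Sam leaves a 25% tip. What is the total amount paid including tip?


Calculate the tip:
25% of $46 = $11.50
Add tip to meal cost:
$46 + $11.50 = $57.50

$57.50


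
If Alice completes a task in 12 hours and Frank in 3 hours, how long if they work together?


Alice's rate: 1/12 of the job per hour
Frank's rate: 1/3 of the job per hour
Combined rate: 1/12 + 1/3 = 5/12 per hour
Time = 1 / (5/12) = 12/5 = 2.4 hours

2.4 hours


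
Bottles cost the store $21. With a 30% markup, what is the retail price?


Calculate the markup amount:
30% of $21 = $6.30
Add to cost:
$21 + $6.30 = $27.30

$27.30


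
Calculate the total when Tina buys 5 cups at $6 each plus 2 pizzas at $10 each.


Cost of cups:
5 x $6 = $30
Cost of pizzas:
2 x $10 = $20
Add both:
$30 + $20 = $50

$50


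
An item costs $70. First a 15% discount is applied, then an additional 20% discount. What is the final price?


First discount:
15% of $70 = $10.50
Price after first discount:
$70 - $10.50 = $59.50
Second discount:
20% of $59.50 = $11.90
Final price:
$59.50 - $11.90 = $47.60

$47.60


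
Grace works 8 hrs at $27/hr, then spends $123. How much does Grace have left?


Calculate earnings:
8 x $27 = $216
Subtract spending:
$216 - $123 = $93

$93


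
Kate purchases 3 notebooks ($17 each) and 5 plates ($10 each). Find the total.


Cost of notebooks:
3 x $17 = $51
Cost of plates:
5 x $10 = $50
Add both:
$51 + $50 = $101

$101


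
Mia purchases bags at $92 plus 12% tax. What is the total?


Calculate the tax:
12% of $92 = $11.04
Add tax to price:
$92 + $11.04 = $103.04

$103.04


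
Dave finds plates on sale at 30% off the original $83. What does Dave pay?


Calculate the discount amount:
30% of $83 = $24.90
Subtract from original:
$83 - $24.90 = $58.10

$58.10


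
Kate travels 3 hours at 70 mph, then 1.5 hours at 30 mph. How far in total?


Leg 1 distance:
70 x 3 = 210 miles
Leg 2 distance:
30 x 1.5 = 45 miles
Total distance:
210 + 45 = 255 miles

255 miles


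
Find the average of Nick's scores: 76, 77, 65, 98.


Add the scores:
76 + 77 + 65 + 98 = 316
Divide by the number of tests:
316 / 4 = 79

79


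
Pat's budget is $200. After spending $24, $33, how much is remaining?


Add up expenses:
$24 + $33 = $57
Subtract from budget:
$200 - $57 = $143

$143


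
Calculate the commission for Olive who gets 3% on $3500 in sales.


Convert rate to decimal:
3% = 0.03
Multiply by sales:
$3500 x 0.03 = $105

$105


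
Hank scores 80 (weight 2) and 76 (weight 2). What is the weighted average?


Weighted sum:
2 x 80 + 2 x 76 = 312
Total weight:
2 + 2 = 4
Weighted average:
312 / 4 = 78

78


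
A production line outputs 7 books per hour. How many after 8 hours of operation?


Production rate: 7 books per hour
Time: 8 hours
Total: 7 x 8 = 56 books

56 books


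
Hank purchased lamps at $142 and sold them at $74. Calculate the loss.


Selling price = $74
Cost price = $142
Loss = cost price - selling price:
Loss = $142 - $74 = $68

$68


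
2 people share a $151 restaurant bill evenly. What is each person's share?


Total bill: $151
Number of people: 2
Each pays: $151 / 2 = $75.50

$75.50


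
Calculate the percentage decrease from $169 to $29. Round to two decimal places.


Find the absolute change:
|29 - 169| = 140
Divide by original and multiply by 100:
140 / 169 x 100 = 82.8402...% ≈ 82.84%

82.84%


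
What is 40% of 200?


Convert percentage to decimal:
40% = 0.4
Multiply:
200 x 0.4 = 80

80


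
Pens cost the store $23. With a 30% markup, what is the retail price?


Calculate the markup amount:
30% of $23 = $6.90
Add to cost:
$23 + $6.90 = $29.90

$29.90


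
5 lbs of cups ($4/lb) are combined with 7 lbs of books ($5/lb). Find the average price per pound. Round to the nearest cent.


Cost of cups:
5 x $4 = $20
Cost of books:
7 x $5 = $35
Total cost: $20 + $35 = $55
Total weight: 12 lbs
Average: $55 / 12 = $4.5833... ≈ $4.58/lb

$4.58/lb


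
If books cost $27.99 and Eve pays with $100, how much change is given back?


Start with the amount paid:
$100
Subtract the price:
$100 - $27.99 = $72.01

$72.01


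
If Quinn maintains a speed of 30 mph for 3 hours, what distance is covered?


Use the formula: distance = speed x time
Speed = 30 mph, Time = 3 hours
30 x 3 = 90 miles

90 miles


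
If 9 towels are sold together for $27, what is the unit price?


Total cost: $27
Number of items: 9
Unit price: $27 / 9 = $3

$3


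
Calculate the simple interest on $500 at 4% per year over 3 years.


Use the formula I = P x R x T / 100
P x R x T = 500 x 4 x 3 = 6000
I = 6000 / 100 = $60

$60


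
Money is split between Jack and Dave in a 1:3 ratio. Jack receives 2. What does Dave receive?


Find the multiplier:
2 / 1 = 2
Apply to Dave's share:
3 x 2 = 6

6


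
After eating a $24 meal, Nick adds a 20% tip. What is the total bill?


Calculate the tip:
20% of $24 = $4.80
Add tip to meal cost:
$24 + $4.80 = $28.80

$28.80


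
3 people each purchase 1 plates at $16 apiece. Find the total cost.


Cost per person:
1 x $16 = $16
Group total:
3 x $16 = $48

$48


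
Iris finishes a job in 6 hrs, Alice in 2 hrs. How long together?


Iris's rate: 1/6 of the job per hour
Alice's rate: 1/2 of the job per hour
Combined rate: 1/6 + 1/2 = 2/3 per hour
Time = 1 / (2/3) = 3/2 = 1.5 hours

1.5 hours


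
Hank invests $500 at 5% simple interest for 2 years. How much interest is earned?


Use the formula I = P x R x T / 100
P x R x T = 500 x 5 x 2 = 5000
I = 5000 / 100 = $50

$50


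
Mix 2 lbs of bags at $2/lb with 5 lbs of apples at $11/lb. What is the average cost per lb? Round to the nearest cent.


Cost of bags:
2 x $2 = $4
Cost of apples:
5 x $11 = $55
Total cost: $4 + $55 = $59
Total weight: 7 lbs
Average: $59 / 7 = $8.4285... ≈ $8.43/lb

$8.43/lb
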